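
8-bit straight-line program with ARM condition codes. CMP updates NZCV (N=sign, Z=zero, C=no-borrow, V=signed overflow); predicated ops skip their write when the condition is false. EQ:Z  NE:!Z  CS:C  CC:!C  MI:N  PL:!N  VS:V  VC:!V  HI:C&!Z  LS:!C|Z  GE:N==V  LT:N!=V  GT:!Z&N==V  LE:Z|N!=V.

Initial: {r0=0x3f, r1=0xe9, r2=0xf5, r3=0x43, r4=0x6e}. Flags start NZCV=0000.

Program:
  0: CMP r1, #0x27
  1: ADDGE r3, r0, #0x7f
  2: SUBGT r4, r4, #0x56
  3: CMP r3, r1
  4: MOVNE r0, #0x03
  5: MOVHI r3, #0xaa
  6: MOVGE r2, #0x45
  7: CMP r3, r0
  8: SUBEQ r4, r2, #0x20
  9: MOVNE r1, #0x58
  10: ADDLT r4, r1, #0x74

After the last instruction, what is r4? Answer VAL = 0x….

0: ✓ CMP  NZCV=1010
1: · ADDGE
2: · SUBGT
3: ✓ CMP  NZCV=0000
4: ✓ MOVNE  r0←0x03
5: · MOVHI
6: ✓ MOVGE  r2←0x45
7: ✓ CMP  NZCV=0010
8: · SUBEQ
9: ✓ MOVNE  r1←0x58
10: · ADDLT

VAL = 0x6e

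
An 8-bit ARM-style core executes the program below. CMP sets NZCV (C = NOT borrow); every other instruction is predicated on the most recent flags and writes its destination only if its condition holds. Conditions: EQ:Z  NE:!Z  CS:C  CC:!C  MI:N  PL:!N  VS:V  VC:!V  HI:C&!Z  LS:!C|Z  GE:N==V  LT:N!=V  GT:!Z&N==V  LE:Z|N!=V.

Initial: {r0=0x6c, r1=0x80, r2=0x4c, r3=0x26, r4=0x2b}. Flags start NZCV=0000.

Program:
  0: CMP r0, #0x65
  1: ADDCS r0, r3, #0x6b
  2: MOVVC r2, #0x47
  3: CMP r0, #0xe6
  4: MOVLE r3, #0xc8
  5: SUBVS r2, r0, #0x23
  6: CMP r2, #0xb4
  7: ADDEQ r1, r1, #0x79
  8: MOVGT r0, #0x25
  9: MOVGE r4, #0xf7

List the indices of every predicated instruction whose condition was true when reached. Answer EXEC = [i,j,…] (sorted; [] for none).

EXEC = [1,2,4,8,9]

0: ✓ CMP  NZCV=0010
1: ✓ ADDCS  r0←0x91
2: ✓ MOVVC  r2←0x47
3: ✓ CMP  NZCV=1000
4: ✓ MOVLE  r3←0xc8
5: · SUBVS
6: ✓ CMP  NZCV=1001
7: · ADDEQ
8: ✓ MOVGT  r0←0x25
9: ✓ MOVGE  r4←0xf7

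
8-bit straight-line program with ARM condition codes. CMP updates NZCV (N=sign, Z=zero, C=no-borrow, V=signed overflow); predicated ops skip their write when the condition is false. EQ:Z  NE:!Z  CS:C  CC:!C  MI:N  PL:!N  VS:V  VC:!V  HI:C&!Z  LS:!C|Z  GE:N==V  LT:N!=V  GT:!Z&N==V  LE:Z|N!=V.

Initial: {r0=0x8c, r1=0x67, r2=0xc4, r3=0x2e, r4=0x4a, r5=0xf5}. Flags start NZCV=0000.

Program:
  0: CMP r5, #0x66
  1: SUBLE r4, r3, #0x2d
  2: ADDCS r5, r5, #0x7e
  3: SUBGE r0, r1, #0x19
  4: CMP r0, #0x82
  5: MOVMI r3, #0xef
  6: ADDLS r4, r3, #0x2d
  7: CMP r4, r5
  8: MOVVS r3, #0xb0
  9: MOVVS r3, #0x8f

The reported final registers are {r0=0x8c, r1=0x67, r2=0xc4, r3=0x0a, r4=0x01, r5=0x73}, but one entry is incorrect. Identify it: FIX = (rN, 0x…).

FIX = (r3, 0x2e)

0: ✓ CMP  NZCV=1010
1: ✓ SUBLE  r4←0x01
2: ✓ ADDCS  r5←0x73
3: · SUBGE
4: ✓ CMP  NZCV=0010
5: · MOVMI
6: · ADDLS
7: ✓ CMP  NZCV=1000
8: · MOVVS
9: · MOVVS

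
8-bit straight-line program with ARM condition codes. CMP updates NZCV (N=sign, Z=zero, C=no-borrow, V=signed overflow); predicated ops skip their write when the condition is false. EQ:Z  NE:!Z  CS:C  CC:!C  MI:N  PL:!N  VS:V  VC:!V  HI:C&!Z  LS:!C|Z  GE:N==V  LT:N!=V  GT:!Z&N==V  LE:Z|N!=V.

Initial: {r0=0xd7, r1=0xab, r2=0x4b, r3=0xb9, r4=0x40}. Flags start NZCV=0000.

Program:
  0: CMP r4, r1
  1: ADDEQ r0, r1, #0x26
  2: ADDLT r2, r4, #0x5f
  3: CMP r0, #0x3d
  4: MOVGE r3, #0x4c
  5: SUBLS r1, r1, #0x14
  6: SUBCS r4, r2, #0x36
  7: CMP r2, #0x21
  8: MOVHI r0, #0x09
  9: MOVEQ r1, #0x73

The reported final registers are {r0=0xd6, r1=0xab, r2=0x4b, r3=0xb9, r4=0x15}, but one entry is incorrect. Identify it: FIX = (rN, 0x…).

FIX = (r0, 0x09)

[0] flags=1001 → (cmp)
[1] flags=1001 EQ?F → skip
[2] flags=1001 LT?F → skip
[3] flags=1010 → (cmp)
[4] flags=1010 GE?F → skip
[5] flags=1010 LS?F → skip
[6] flags=1010 CS?T → r4=0x15
[7] flags=0010 → (cmp)
[8] flags=0010 HI?T → r0=0x09
[9] flags=0010 EQ?F → skip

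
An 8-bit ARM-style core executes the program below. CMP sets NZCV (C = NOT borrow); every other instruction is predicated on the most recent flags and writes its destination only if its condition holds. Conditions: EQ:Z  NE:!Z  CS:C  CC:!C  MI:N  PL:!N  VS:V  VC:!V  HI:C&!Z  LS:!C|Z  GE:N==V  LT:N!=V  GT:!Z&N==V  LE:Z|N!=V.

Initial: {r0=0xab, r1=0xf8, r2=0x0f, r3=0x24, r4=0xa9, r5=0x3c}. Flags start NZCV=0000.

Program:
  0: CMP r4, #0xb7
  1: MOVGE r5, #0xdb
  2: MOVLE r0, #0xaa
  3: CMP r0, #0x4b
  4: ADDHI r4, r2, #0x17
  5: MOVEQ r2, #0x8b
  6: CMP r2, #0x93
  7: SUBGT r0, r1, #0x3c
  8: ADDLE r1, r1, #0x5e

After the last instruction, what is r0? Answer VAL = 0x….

VAL = 0xbc

[0] flags=1000 → (cmp)
[1] flags=1000 GE?F → skip
[2] flags=1000 LE?T → r0=0xaa
[3] flags=0011 → (cmp)
[4] flags=0011 HI?T → r4=0x26
[5] flags=0011 EQ?F → skip
[6] flags=0000 → (cmp)
[7] flags=0000 GT?T → r0=0xbc
[8] flags=0000 LE?F → skip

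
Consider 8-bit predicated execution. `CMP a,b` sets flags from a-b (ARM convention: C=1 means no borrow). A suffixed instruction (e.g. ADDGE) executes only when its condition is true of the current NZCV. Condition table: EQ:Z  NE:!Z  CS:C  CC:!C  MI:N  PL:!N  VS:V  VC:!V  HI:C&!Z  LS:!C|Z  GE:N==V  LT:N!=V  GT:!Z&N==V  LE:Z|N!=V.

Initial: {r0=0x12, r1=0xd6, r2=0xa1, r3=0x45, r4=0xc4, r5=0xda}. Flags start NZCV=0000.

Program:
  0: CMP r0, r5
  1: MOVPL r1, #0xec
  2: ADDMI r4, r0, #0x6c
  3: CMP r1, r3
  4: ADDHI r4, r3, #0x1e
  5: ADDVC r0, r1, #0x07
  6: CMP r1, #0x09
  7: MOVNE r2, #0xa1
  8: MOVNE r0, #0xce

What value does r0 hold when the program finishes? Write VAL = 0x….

VAL = 0xce

[0] flags=0000 → (cmp)
[1] flags=0000 PL?T → r1=0xec
[2] flags=0000 MI?F → skip
[3] flags=1010 → (cmp)
[4] flags=1010 HI?T → r4=0x63
[5] flags=1010 VC?T → r0=0xf3
[6] flags=1010 → (cmp)
[7] flags=1010 NE?T → r2=0xa1
[8] flags=1010 NE?T → r0=0xce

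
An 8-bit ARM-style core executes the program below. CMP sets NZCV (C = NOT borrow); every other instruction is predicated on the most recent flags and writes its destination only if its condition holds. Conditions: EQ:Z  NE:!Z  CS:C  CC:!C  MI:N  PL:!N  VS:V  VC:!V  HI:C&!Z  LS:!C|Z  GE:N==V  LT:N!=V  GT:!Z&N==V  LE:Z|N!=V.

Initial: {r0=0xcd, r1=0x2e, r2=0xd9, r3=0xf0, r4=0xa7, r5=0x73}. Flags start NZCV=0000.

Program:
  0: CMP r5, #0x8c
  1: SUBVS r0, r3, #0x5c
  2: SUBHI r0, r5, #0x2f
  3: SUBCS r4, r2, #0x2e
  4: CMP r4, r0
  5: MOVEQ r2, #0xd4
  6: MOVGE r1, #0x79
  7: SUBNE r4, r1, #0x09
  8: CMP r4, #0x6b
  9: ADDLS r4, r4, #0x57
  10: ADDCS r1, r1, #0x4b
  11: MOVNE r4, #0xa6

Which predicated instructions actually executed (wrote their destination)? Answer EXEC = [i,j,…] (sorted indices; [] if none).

EXEC = [1,6,7,10,11]

[0] flags=1001 → (cmp)
[1] flags=1001 VS?T → r0=0x94
[2] flags=1001 HI?F → skip
[3] flags=1001 CS?F → skip
[4] flags=0010 → (cmp)
[5] flags=0010 EQ?F → skip
[6] flags=0010 GE?T → r1=0x79
[7] flags=0010 NE?T → r4=0x70
[8] flags=0010 → (cmp)
[9] flags=0010 LS?F → skip
[10] flags=0010 CS?T → r1=0xc4
[11] flags=0010 NE?T → r4=0xa6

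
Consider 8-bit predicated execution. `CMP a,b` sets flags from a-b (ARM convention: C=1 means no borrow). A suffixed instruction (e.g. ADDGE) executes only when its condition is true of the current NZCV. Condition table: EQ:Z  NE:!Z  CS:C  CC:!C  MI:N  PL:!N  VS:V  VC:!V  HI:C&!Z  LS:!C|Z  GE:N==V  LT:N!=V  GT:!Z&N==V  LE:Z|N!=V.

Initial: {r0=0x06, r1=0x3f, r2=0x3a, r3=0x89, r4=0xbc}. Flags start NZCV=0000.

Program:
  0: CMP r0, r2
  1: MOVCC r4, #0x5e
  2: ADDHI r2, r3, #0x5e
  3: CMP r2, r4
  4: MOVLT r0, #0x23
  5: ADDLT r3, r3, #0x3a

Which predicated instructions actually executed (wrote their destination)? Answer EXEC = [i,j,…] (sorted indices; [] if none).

0: ✓ CMP  NZCV=1000
1: ✓ MOVCC  r4←0x5e
2: · ADDHI
3: ✓ CMP  NZCV=1000
4: ✓ MOVLT  r0←0x23
5: ✓ ADDLT  r3←0xc3

EXEC = [1,4,5]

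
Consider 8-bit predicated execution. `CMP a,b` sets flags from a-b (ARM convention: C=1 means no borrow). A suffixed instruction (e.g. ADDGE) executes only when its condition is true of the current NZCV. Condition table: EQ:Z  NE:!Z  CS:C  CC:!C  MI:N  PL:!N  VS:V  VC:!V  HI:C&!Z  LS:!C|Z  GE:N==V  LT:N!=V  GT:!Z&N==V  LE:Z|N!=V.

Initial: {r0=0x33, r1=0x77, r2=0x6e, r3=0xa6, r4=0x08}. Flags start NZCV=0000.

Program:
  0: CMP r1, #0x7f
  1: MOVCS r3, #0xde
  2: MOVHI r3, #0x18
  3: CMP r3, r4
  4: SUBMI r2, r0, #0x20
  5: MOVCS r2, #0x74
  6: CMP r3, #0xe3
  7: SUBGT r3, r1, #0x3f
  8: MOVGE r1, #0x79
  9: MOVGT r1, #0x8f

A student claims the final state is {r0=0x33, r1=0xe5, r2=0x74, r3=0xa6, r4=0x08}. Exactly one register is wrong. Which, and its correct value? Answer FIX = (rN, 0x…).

[0] flags=1000 → (cmp)
[1] flags=1000 CS?F → skip
[2] flags=1000 HI?F → skip
[3] flags=1010 → (cmp)
[4] flags=1010 MI?T → r2=0x13
[5] flags=1010 CS?T → r2=0x74
[6] flags=1000 → (cmp)
[7] flags=1000 GT?F → skip
[8] flags=1000 GE?F → skip
[9] flags=1000 GT?F → skip

FIX = (r1, 0x77)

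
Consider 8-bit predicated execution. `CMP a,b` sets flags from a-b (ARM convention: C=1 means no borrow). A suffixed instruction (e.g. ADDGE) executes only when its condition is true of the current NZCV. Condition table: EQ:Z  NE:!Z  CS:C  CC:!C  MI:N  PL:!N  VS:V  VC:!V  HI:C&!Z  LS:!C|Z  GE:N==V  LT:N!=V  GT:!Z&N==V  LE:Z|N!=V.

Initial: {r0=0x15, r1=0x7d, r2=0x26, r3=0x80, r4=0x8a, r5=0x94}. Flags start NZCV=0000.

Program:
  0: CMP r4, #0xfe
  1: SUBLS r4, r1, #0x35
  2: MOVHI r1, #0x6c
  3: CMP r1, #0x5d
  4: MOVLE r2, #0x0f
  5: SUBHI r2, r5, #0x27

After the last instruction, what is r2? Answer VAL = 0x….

[0] flags=1000 → (cmp)
[1] flags=1000 LS?T → r4=0x48
[2] flags=1000 HI?F → skip
[3] flags=0010 → (cmp)
[4] flags=0010 LE?F → skip
[5] flags=0010 HI?T → r2=0x6d

VAL = 0x6d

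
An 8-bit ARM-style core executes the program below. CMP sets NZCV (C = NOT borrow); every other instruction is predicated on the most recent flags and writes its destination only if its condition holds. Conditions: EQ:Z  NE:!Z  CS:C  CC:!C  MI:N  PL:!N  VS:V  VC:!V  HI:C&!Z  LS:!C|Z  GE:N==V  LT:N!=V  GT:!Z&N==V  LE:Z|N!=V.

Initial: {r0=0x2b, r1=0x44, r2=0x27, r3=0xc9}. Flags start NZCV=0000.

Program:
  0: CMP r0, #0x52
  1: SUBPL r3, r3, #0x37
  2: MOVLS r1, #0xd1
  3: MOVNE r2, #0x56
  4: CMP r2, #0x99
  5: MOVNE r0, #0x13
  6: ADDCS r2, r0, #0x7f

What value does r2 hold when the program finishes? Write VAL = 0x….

VAL = 0x56

0: ✓ CMP  NZCV=1000
1: · SUBPL
2: ✓ MOVLS  r1←0xd1
3: ✓ MOVNE  r2←0x56
4: ✓ CMP  NZCV=1001
5: ✓ MOVNE  r0←0x13
6: · ADDCS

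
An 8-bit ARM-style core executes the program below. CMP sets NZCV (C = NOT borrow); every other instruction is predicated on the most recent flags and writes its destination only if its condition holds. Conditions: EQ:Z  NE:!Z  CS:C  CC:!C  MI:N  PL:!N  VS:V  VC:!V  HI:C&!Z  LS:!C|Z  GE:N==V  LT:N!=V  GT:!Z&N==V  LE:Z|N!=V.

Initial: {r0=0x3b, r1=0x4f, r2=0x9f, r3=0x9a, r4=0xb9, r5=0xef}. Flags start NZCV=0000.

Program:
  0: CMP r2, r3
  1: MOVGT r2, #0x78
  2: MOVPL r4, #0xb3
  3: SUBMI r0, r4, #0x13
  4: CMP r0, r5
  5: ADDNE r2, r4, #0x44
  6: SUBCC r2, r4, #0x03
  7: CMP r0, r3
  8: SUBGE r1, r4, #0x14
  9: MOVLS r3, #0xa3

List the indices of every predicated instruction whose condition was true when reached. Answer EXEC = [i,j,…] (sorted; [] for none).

EXEC = [1,2,5,6,8,9]

0: ✓ CMP  NZCV=0010
1: ✓ MOVGT  r2←0x78
2: ✓ MOVPL  r4←0xb3
3: · SUBMI
4: ✓ CMP  NZCV=0000
5: ✓ ADDNE  r2←0xf7
6: ✓ SUBCC  r2←0xb0
7: ✓ CMP  NZCV=1001
8: ✓ SUBGE  r1←0x9f
9: ✓ MOVLS  r3←0xa3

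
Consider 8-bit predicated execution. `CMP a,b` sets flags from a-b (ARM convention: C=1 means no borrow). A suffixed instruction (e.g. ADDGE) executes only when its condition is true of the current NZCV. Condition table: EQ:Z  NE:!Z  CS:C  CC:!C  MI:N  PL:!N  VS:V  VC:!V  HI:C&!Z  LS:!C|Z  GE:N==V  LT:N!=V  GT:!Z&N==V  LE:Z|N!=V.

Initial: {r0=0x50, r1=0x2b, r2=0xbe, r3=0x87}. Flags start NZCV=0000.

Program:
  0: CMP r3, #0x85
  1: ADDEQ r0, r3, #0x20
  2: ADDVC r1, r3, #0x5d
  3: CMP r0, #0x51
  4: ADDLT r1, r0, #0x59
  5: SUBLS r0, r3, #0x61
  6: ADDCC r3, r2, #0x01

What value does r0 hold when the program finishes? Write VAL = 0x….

[0] flags=0010 → (cmp)
[1] flags=0010 EQ?F → skip
[2] flags=0010 VC?T → r1=0xe4
[3] flags=1000 → (cmp)
[4] flags=1000 LT?T → r1=0xa9
[5] flags=1000 LS?T → r0=0x26
[6] flags=1000 CC?T → r3=0xbf

VAL = 0x26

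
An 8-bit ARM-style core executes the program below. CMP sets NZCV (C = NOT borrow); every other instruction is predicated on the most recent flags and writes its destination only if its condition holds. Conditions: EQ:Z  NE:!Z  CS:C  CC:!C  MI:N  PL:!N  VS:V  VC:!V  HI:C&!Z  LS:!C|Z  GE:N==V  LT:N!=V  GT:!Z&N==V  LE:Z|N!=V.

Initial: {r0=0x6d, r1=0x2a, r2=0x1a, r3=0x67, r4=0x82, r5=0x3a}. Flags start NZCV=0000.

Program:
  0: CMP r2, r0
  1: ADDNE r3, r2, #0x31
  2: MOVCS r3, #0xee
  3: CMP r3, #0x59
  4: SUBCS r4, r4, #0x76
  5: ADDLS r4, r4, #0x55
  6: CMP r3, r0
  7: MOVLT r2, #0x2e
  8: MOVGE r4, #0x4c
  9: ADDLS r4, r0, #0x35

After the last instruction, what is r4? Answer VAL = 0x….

[0] flags=1000 → (cmp)
[1] flags=1000 NE?T → r3=0x4b
[2] flags=1000 CS?F → skip
[3] flags=1000 → (cmp)
[4] flags=1000 CS?F → skip
[5] flags=1000 LS?T → r4=0xd7
[6] flags=1000 → (cmp)
[7] flags=1000 LT?T → r2=0x2e
[8] flags=1000 GE?F → skip
[9] flags=1000 LS?T → r4=0xa2

VAL = 0xa2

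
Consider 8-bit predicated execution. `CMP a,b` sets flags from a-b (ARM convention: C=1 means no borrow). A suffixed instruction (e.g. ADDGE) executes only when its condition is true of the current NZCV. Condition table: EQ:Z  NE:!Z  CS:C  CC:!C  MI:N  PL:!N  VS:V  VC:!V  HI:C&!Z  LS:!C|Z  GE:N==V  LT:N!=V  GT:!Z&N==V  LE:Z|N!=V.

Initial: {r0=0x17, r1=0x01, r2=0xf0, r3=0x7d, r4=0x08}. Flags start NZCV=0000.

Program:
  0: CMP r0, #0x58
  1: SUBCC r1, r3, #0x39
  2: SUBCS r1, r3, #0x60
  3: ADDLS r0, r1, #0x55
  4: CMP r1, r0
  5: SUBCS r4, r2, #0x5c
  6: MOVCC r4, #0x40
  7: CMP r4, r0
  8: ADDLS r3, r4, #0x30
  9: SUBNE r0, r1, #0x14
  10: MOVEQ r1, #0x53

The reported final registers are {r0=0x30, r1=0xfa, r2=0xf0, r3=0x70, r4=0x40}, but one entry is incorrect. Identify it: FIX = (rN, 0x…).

[0] flags=1000 → (cmp)
[1] flags=1000 CC?T → r1=0x44
[2] flags=1000 CS?F → skip
[3] flags=1000 LS?T → r0=0x99
[4] flags=1001 → (cmp)
[5] flags=1001 CS?F → skip
[6] flags=1001 CC?T → r4=0x40
[7] flags=1001 → (cmp)
[8] flags=1001 LS?T → r3=0x70
[9] flags=1001 NE?T → r0=0x30
[10] flags=1001 EQ?F → skip

FIX = (r1, 0x44)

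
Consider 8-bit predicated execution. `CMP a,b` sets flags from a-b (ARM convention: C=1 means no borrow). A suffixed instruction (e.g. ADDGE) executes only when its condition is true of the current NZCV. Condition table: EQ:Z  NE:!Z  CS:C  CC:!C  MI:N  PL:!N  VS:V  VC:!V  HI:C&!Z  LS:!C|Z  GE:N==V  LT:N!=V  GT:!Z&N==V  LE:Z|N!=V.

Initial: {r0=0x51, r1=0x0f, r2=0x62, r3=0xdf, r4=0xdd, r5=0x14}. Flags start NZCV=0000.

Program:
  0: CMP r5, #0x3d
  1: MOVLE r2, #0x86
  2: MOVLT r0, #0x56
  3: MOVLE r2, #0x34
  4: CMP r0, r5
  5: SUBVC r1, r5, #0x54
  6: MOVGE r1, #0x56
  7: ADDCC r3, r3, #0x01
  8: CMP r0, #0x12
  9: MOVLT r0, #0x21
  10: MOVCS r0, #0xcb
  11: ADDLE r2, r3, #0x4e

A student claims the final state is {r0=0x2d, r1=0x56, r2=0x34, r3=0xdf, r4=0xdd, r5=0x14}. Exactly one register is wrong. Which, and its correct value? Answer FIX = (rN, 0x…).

FIX = (r0, 0xcb)

0: ✓ CMP  NZCV=1000
1: ✓ MOVLE  r2←0x86
2: ✓ MOVLT  r0←0x56
3: ✓ MOVLE  r2←0x34
4: ✓ CMP  NZCV=0010
5: ✓ SUBVC  r1←0xc0
6: ✓ MOVGE  r1←0x56
7: · ADDCC
8: ✓ CMP  NZCV=0010
9: · MOVLT
10: ✓ MOVCS  r0←0xcb
11: · ADDLE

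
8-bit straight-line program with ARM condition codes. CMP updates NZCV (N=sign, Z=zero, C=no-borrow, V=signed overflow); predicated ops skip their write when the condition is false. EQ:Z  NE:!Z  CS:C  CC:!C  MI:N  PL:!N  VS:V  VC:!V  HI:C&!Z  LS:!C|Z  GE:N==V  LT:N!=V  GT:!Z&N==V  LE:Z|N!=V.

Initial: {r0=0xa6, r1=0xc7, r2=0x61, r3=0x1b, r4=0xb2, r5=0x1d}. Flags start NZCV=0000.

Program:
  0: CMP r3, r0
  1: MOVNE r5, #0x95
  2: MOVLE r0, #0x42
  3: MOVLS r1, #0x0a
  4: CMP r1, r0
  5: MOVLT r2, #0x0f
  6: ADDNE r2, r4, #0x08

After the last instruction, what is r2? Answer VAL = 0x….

[0] flags=0000 → (cmp)
[1] flags=0000 NE?T → r5=0x95
[2] flags=0000 LE?F → skip
[3] flags=0000 LS?T → r1=0x0a
[4] flags=0000 → (cmp)
[5] flags=0000 LT?F → skip
[6] flags=0000 NE?T → r2=0xba

VAL = 0xba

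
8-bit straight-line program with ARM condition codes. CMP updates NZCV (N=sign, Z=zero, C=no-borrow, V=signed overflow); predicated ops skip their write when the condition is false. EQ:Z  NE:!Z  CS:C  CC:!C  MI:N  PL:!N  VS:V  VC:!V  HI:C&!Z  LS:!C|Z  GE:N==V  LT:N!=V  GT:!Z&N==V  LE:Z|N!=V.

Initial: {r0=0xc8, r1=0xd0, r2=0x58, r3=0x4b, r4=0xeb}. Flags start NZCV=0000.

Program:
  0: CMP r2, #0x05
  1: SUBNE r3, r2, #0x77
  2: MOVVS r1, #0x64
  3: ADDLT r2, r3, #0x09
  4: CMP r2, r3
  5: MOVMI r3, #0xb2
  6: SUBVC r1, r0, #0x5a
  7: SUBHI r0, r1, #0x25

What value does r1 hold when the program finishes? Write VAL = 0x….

[0] flags=0010 → (cmp)
[1] flags=0010 NE?T → r3=0xe1
[2] flags=0010 VS?F → skip
[3] flags=0010 LT?F → skip
[4] flags=0000 → (cmp)
[5] flags=0000 MI?F → skip
[6] flags=0000 VC?T → r1=0x6e
[7] flags=0000 HI?F → skip

VAL = 0x6e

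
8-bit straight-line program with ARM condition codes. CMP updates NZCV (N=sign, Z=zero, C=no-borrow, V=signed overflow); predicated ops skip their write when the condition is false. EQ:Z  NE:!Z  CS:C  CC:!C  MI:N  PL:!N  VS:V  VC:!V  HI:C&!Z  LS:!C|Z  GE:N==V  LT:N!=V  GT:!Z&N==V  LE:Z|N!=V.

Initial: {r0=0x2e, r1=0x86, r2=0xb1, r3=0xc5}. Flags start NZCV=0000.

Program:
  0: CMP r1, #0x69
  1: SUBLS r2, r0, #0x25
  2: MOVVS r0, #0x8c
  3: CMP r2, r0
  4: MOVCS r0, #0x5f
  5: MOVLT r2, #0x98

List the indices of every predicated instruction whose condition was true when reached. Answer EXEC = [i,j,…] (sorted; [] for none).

[0] flags=0011 → (cmp)
[1] flags=0011 LS?F → skip
[2] flags=0011 VS?T → r0=0x8c
[3] flags=0010 → (cmp)
[4] flags=0010 CS?T → r0=0x5f
[5] flags=0010 LT?F → skip

EXEC = [2,4]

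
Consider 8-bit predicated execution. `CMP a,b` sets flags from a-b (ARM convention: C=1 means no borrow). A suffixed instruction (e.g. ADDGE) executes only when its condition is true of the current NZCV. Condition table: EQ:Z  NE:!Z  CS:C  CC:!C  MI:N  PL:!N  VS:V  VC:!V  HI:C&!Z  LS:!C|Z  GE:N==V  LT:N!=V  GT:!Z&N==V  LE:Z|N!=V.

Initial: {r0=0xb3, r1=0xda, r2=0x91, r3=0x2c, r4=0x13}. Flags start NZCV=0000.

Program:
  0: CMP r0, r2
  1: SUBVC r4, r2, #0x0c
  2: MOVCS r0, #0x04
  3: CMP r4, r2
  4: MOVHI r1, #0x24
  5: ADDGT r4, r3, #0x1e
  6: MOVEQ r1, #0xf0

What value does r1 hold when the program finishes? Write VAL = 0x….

0: ✓ CMP  NZCV=0010
1: ✓ SUBVC  r4←0x85
2: ✓ MOVCS  r0←0x04
3: ✓ CMP  NZCV=1000
4: · MOVHI
5: · ADDGT
6: · MOVEQ

VAL = 0xda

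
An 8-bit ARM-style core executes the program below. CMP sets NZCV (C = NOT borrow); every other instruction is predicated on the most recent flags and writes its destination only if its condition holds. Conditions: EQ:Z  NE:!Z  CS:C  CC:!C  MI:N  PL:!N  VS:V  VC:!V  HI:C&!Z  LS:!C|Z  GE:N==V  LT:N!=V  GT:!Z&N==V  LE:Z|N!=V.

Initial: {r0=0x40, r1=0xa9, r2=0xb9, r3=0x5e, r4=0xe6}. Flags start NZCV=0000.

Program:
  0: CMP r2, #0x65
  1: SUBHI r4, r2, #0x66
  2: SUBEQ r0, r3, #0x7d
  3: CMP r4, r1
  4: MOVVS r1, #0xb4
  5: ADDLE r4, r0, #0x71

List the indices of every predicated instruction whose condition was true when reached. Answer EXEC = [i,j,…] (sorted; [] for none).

EXEC = [1,4]

0: ✓ CMP  NZCV=0011
1: ✓ SUBHI  r4←0x53
2: · SUBEQ
3: ✓ CMP  NZCV=1001
4: ✓ MOVVS  r1←0xb4
5: · ADDLE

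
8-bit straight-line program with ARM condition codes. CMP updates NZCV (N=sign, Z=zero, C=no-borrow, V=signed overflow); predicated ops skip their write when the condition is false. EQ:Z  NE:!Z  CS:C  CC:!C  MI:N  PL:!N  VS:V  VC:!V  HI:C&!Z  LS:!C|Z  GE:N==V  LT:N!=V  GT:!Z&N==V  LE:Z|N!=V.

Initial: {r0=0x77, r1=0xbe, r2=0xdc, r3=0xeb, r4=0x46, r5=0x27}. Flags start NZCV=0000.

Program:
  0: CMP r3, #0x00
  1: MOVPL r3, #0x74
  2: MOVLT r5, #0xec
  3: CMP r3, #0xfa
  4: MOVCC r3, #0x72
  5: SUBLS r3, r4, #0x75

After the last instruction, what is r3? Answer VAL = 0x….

VAL = 0xd1

[0] flags=1010 → (cmp)
[1] flags=1010 PL?F → skip
[2] flags=1010 LT?T → r5=0xec
[3] flags=1000 → (cmp)
[4] flags=1000 CC?T → r3=0x72
[5] flags=1000 LS?T → r3=0xd1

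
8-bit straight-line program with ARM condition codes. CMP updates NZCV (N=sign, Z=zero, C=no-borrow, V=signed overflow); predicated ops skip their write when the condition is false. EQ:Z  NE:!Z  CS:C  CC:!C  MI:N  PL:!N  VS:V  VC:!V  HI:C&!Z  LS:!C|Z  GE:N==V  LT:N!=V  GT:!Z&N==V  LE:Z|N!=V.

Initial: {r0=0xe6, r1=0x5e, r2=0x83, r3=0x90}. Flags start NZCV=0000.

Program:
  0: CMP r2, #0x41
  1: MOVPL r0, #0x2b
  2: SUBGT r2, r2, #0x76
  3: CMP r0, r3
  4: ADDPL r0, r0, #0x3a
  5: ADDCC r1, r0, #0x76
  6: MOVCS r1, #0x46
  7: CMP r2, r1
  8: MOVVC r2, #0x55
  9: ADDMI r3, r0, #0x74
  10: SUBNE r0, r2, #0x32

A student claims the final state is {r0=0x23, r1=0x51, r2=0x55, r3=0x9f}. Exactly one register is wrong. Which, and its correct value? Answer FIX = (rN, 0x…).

FIX = (r1, 0xa1)

0: ✓ CMP  NZCV=0011
1: ✓ MOVPL  r0←0x2b
2: · SUBGT
3: ✓ CMP  NZCV=1001
4: · ADDPL
5: ✓ ADDCC  r1←0xa1
6: · MOVCS
7: ✓ CMP  NZCV=1000
8: ✓ MOVVC  r2←0x55
9: ✓ ADDMI  r3←0x9f
10: ✓ SUBNE  r0←0x23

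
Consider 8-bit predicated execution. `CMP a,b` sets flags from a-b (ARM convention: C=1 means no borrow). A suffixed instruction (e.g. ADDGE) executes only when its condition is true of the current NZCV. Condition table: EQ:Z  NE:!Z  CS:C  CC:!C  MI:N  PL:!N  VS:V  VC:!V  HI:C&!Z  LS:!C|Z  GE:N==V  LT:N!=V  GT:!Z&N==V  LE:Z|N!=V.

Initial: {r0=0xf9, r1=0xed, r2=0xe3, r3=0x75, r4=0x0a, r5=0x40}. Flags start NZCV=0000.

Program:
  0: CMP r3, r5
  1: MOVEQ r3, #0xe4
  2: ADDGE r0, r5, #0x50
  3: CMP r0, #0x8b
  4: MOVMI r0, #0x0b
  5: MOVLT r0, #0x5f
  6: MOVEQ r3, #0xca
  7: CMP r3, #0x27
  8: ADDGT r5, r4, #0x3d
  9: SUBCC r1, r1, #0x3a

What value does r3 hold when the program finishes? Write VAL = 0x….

VAL = 0x75

0: ✓ CMP  NZCV=0010
1: · MOVEQ
2: ✓ ADDGE  r0←0x90
3: ✓ CMP  NZCV=0010
4: · MOVMI
5: · MOVLT
6: · MOVEQ
7: ✓ CMP  NZCV=0010
8: ✓ ADDGT  r5←0x47
9: · SUBCC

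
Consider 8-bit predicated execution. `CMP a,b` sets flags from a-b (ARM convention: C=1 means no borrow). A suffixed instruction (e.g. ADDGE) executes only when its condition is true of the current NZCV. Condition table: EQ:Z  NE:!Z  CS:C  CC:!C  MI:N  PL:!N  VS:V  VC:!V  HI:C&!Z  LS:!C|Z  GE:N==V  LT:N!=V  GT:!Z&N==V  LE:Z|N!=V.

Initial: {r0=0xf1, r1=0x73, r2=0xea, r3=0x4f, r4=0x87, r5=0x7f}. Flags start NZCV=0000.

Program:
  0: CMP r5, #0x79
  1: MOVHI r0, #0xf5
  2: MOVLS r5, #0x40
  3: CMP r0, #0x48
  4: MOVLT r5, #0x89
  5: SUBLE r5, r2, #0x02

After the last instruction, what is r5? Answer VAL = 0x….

[0] flags=0010 → (cmp)
[1] flags=0010 HI?T → r0=0xf5
[2] flags=0010 LS?F → skip
[3] flags=1010 → (cmp)
[4] flags=1010 LT?T → r5=0x89
[5] flags=1010 LE?T → r5=0xe8

VAL = 0xe8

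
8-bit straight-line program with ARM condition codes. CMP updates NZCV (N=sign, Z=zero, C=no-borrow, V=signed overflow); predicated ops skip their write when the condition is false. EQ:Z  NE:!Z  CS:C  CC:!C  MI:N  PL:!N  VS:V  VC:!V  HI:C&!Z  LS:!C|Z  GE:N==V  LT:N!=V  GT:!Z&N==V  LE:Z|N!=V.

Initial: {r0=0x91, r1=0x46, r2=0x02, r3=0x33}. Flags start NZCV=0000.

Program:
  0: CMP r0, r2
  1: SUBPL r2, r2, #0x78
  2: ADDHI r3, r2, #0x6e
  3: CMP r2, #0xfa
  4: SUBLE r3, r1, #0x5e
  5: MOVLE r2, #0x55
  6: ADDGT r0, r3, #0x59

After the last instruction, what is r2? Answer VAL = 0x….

VAL = 0x02

[0] flags=1010 → (cmp)
[1] flags=1010 PL?F → skip
[2] flags=1010 HI?T → r3=0x70
[3] flags=0000 → (cmp)
[4] flags=0000 LE?F → skip
[5] flags=0000 LE?F → skip
[6] flags=0000 GT?T → r0=0xc9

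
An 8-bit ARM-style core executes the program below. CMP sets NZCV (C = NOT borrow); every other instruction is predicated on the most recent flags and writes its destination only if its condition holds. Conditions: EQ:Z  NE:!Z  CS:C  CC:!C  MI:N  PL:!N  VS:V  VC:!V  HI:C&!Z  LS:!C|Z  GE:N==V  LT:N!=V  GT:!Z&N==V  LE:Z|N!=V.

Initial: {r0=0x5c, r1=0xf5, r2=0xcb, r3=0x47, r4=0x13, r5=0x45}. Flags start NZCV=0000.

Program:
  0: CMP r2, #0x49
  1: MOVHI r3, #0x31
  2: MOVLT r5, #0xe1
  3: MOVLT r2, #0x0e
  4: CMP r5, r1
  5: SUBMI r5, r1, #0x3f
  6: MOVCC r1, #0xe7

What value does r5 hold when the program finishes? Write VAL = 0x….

0: ✓ CMP  NZCV=1010
1: ✓ MOVHI  r3←0x31
2: ✓ MOVLT  r5←0xe1
3: ✓ MOVLT  r2←0x0e
4: ✓ CMP  NZCV=1000
5: ✓ SUBMI  r5←0xb6
6: ✓ MOVCC  r1←0xe7

VAL = 0xb6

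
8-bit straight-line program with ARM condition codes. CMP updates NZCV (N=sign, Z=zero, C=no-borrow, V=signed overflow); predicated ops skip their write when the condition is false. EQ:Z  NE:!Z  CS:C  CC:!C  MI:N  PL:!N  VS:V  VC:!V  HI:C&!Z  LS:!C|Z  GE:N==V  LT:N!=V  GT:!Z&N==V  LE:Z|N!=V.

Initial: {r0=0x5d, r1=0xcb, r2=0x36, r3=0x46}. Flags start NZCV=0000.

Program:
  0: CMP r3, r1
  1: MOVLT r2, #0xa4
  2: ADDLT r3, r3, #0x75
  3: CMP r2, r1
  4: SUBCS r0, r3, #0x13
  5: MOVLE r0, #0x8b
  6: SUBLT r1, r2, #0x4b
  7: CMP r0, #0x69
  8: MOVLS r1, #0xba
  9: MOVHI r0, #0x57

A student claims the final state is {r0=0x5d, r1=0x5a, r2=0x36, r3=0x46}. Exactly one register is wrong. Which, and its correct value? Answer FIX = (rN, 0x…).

FIX = (r1, 0xba)

[0] flags=0000 → (cmp)
[1] flags=0000 LT?F → skip
[2] flags=0000 LT?F → skip
[3] flags=0000 → (cmp)
[4] flags=0000 CS?F → skip
[5] flags=0000 LE?F → skip
[6] flags=0000 LT?F → skip
[7] flags=1000 → (cmp)
[8] flags=1000 LS?T → r1=0xba
[9] flags=1000 HI?F → skip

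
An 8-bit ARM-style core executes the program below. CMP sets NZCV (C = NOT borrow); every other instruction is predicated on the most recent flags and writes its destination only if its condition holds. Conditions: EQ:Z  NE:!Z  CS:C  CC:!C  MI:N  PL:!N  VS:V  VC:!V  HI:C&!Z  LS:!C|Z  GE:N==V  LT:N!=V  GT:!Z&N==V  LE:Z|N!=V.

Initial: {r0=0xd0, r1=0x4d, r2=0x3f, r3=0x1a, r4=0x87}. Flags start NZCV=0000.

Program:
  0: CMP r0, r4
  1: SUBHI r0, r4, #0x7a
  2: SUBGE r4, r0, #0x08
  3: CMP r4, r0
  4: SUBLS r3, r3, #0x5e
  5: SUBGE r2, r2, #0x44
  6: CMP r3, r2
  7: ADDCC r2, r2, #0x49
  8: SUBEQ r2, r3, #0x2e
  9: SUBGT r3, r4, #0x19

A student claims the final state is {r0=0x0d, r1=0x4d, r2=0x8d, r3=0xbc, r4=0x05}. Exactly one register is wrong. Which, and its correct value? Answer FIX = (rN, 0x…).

[0] flags=0010 → (cmp)
[1] flags=0010 HI?T → r0=0x0d
[2] flags=0010 GE?T → r4=0x05
[3] flags=1000 → (cmp)
[4] flags=1000 LS?T → r3=0xbc
[5] flags=1000 GE?F → skip
[6] flags=0011 → (cmp)
[7] flags=0011 CC?F → skip
[8] flags=0011 EQ?F → skip
[9] flags=0011 GT?F → skip

FIX = (r2, 0x3f)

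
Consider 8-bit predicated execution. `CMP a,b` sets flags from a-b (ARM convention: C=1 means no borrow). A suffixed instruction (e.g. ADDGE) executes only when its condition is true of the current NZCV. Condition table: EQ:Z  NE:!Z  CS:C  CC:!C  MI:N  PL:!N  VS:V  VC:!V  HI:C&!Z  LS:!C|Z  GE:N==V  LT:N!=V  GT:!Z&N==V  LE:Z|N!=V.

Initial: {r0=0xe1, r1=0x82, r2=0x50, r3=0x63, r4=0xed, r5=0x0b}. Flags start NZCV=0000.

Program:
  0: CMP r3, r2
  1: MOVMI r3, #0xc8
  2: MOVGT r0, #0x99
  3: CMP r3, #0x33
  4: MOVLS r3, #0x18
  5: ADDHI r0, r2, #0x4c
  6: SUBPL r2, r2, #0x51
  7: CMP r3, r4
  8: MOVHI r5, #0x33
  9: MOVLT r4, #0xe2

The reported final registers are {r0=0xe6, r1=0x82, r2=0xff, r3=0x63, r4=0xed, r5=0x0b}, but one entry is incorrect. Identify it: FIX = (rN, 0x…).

0: ✓ CMP  NZCV=0010
1: · MOVMI
2: ✓ MOVGT  r0←0x99
3: ✓ CMP  NZCV=0010
4: · MOVLS
5: ✓ ADDHI  r0←0x9c
6: ✓ SUBPL  r2←0xff
7: ✓ CMP  NZCV=0000
8: · MOVHI
9: · MOVLT

FIX = (r0, 0x9c)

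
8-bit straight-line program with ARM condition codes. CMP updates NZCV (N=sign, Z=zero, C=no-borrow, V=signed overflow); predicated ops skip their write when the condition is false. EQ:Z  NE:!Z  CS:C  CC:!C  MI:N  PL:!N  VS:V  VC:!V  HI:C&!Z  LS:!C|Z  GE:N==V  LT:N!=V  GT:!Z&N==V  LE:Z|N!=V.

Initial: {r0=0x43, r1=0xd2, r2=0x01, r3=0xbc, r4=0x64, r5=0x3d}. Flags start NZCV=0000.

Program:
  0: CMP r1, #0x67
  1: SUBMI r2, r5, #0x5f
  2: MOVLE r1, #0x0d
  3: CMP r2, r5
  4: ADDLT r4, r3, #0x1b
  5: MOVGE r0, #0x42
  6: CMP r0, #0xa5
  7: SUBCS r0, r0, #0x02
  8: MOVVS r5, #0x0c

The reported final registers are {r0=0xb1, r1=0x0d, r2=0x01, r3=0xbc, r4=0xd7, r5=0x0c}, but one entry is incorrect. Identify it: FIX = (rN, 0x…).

FIX = (r0, 0x43)

0: ✓ CMP  NZCV=0011
1: · SUBMI
2: ✓ MOVLE  r1←0x0d
3: ✓ CMP  NZCV=1000
4: ✓ ADDLT  r4←0xd7
5: · MOVGE
6: ✓ CMP  NZCV=1001
7: · SUBCS
8: ✓ MOVVS  r5←0x0c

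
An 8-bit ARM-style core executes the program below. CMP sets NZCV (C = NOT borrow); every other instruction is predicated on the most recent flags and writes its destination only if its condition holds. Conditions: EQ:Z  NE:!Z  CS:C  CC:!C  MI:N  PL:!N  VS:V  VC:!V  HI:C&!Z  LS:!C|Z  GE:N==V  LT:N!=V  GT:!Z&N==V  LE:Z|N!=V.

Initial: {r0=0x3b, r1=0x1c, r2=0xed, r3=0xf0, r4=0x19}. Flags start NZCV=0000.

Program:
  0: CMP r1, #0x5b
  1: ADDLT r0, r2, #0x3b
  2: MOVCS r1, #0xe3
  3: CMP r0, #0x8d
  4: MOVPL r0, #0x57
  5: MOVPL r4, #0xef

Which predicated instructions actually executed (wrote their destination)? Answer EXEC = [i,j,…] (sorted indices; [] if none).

0: ✓ CMP  NZCV=1000
1: ✓ ADDLT  r0←0x28
2: · MOVCS
3: ✓ CMP  NZCV=1001
4: · MOVPL
5: · MOVPL

EXEC = [1]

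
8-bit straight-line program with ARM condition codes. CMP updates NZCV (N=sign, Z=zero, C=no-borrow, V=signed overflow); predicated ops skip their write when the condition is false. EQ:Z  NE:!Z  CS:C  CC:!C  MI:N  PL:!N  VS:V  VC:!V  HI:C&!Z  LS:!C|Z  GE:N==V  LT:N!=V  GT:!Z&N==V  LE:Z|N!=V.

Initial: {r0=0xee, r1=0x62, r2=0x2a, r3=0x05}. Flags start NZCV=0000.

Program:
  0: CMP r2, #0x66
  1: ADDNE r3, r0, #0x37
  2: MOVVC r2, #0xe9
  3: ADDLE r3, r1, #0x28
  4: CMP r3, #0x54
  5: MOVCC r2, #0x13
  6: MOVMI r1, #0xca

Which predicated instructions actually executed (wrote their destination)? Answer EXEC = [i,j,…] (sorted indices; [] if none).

EXEC = [1,2,3]

[0] flags=1000 → (cmp)
[1] flags=1000 NE?T → r3=0x25
[2] flags=1000 VC?T → r2=0xe9
[3] flags=1000 LE?T → r3=0x8a
[4] flags=0011 → (cmp)
[5] flags=0011 CC?F → skip
[6] flags=0011 MI?F → skip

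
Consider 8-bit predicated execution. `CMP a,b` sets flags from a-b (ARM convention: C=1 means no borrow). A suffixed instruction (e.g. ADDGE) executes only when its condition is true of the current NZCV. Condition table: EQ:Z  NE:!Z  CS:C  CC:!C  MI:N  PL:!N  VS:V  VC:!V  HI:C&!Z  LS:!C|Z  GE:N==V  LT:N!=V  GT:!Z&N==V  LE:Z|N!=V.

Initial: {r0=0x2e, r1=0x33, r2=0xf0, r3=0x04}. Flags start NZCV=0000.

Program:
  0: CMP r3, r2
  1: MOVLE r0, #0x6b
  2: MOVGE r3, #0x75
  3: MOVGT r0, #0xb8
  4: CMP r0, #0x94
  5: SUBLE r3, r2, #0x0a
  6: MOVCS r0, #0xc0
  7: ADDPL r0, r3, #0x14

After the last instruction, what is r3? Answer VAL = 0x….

0: ✓ CMP  NZCV=0000
1: · MOVLE
2: ✓ MOVGE  r3←0x75
3: ✓ MOVGT  r0←0xb8
4: ✓ CMP  NZCV=0010
5: · SUBLE
6: ✓ MOVCS  r0←0xc0
7: ✓ ADDPL  r0←0x89

VAL = 0x75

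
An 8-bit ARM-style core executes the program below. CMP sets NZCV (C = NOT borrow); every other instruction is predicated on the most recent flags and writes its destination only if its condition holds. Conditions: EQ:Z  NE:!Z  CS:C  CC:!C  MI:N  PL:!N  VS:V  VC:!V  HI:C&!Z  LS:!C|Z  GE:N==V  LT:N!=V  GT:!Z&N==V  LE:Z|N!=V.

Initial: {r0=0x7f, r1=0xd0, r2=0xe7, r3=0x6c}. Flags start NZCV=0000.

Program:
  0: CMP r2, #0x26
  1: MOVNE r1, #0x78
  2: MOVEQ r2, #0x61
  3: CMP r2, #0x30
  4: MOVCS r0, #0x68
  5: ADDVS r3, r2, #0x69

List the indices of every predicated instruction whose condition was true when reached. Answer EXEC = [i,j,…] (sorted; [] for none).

0: ✓ CMP  NZCV=1010
1: ✓ MOVNE  r1←0x78
2: · MOVEQ
3: ✓ CMP  NZCV=1010
4: ✓ MOVCS  r0←0x68
5: · ADDVS

EXEC = [1,4]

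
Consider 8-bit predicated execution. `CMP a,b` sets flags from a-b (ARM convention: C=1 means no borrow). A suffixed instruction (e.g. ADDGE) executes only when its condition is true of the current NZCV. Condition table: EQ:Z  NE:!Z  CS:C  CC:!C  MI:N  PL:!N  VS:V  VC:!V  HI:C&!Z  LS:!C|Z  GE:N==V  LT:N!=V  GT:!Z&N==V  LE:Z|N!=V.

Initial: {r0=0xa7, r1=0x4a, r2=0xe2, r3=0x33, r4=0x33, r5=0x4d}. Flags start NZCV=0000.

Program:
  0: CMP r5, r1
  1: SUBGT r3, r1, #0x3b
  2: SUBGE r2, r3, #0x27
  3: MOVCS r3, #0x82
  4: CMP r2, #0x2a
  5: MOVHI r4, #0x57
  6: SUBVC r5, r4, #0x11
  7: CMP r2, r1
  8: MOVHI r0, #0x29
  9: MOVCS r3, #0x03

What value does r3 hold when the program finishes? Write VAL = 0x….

VAL = 0x03

[0] flags=0010 → (cmp)
[1] flags=0010 GT?T → r3=0x0f
[2] flags=0010 GE?T → r2=0xe8
[3] flags=0010 CS?T → r3=0x82
[4] flags=1010 → (cmp)
[5] flags=1010 HI?T → r4=0x57
[6] flags=1010 VC?T → r5=0x46
[7] flags=1010 → (cmp)
[8] flags=1010 HI?T → r0=0x29
[9] flags=1010 CS?T → r3=0x03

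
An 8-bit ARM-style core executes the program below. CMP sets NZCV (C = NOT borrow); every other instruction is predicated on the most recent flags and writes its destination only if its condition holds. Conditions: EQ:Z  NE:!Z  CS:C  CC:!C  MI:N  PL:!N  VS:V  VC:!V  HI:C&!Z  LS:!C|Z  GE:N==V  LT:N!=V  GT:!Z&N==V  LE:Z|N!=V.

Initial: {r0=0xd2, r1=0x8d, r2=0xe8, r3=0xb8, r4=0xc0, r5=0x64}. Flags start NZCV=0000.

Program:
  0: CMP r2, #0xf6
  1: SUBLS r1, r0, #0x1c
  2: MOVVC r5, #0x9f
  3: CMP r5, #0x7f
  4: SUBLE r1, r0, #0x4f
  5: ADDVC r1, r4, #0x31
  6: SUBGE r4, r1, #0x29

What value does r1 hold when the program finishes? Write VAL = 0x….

VAL = 0x83

[0] flags=1000 → (cmp)
[1] flags=1000 LS?T → r1=0xb6
[2] flags=1000 VC?T → r5=0x9f
[3] flags=0011 → (cmp)
[4] flags=0011 LE?T → r1=0x83
[5] flags=0011 VC?F → skip
[6] flags=0011 GE?F → skip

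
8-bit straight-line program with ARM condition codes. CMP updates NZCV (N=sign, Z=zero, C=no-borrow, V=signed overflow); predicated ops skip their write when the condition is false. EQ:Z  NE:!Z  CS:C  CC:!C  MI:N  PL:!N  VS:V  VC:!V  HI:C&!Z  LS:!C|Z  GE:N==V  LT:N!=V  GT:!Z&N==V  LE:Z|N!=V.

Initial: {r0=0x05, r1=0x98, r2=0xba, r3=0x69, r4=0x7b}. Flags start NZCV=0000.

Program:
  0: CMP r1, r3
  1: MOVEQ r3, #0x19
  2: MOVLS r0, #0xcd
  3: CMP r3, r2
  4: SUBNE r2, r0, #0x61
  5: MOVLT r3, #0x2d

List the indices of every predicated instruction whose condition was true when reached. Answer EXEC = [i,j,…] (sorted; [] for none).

0: ✓ CMP  NZCV=0011
1: · MOVEQ
2: · MOVLS
3: ✓ CMP  NZCV=1001
4: ✓ SUBNE  r2←0xa4
5: · MOVLT

EXEC = [4]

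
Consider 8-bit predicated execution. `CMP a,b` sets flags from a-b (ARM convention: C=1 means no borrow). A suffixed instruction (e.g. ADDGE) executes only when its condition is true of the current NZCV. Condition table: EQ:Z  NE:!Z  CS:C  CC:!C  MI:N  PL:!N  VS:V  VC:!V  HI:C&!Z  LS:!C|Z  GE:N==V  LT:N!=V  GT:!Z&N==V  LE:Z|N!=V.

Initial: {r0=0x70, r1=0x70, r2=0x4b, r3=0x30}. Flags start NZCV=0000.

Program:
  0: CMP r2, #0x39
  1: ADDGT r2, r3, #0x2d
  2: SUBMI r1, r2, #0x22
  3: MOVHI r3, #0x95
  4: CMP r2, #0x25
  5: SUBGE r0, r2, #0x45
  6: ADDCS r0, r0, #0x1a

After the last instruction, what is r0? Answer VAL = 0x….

VAL = 0x32

0: ✓ CMP  NZCV=0010
1: ✓ ADDGT  r2←0x5d
2: · SUBMI
3: ✓ MOVHI  r3←0x95
4: ✓ CMP  NZCV=0010
5: ✓ SUBGE  r0←0x18
6: ✓ ADDCS  r0←0x32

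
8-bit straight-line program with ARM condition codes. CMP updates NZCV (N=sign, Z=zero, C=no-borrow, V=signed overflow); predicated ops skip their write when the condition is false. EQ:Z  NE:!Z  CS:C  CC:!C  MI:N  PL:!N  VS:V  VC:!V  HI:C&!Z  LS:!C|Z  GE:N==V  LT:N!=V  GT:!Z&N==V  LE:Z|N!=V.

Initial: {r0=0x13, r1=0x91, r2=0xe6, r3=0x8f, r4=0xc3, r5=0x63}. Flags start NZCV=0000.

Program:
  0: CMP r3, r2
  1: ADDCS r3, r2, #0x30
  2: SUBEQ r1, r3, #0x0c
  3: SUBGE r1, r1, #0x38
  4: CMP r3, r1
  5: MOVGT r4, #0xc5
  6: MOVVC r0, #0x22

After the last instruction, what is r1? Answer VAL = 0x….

[0] flags=1000 → (cmp)
[1] flags=1000 CS?F → skip
[2] flags=1000 EQ?F → skip
[3] flags=1000 GE?F → skip
[4] flags=1000 → (cmp)
[5] flags=1000 GT?F → skip
[6] flags=1000 VC?T → r0=0x22

VAL = 0x91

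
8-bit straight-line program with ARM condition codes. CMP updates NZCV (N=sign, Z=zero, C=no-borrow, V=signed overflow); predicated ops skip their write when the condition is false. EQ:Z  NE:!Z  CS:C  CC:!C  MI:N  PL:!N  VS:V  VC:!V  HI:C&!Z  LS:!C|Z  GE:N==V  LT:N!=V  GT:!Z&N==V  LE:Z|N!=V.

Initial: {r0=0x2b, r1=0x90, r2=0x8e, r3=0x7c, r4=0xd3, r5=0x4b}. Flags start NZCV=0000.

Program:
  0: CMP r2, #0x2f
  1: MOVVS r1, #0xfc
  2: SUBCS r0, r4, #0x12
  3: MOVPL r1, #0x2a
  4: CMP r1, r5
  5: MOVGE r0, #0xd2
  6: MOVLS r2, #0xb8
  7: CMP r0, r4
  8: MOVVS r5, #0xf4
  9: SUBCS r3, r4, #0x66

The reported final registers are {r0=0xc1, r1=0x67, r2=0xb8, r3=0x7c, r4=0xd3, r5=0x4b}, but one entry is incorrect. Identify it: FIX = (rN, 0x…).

FIX = (r1, 0x2a)

0: ✓ CMP  NZCV=0011
1: ✓ MOVVS  r1←0xfc
2: ✓ SUBCS  r0←0xc1
3: ✓ MOVPL  r1←0x2a
4: ✓ CMP  NZCV=1000
5: · MOVGE
6: ✓ MOVLS  r2←0xb8
7: ✓ CMP  NZCV=1000
8: · MOVVS
9: · SUBCS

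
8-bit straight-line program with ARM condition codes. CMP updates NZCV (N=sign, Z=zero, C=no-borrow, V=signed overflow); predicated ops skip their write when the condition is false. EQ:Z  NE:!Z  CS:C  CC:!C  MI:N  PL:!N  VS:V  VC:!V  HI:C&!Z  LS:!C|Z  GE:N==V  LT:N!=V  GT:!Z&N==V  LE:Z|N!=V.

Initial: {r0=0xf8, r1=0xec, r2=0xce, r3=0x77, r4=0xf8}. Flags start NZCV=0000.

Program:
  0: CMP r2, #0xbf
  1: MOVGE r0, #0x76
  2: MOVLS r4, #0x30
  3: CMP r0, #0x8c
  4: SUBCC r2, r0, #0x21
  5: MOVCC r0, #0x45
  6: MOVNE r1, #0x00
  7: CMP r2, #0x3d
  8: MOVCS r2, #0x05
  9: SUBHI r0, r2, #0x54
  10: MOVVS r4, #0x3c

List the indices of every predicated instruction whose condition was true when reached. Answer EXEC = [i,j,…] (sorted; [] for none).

EXEC = [1,4,5,6,8,9]

[0] flags=0010 → (cmp)
[1] flags=0010 GE?T → r0=0x76
[2] flags=0010 LS?F → skip
[3] flags=1001 → (cmp)
[4] flags=1001 CC?T → r2=0x55
[5] flags=1001 CC?T → r0=0x45
[6] flags=1001 NE?T → r1=0x00
[7] flags=0010 → (cmp)
[8] flags=0010 CS?T → r2=0x05
[9] flags=0010 HI?T → r0=0xb1
[10] flags=0010 VS?F → skip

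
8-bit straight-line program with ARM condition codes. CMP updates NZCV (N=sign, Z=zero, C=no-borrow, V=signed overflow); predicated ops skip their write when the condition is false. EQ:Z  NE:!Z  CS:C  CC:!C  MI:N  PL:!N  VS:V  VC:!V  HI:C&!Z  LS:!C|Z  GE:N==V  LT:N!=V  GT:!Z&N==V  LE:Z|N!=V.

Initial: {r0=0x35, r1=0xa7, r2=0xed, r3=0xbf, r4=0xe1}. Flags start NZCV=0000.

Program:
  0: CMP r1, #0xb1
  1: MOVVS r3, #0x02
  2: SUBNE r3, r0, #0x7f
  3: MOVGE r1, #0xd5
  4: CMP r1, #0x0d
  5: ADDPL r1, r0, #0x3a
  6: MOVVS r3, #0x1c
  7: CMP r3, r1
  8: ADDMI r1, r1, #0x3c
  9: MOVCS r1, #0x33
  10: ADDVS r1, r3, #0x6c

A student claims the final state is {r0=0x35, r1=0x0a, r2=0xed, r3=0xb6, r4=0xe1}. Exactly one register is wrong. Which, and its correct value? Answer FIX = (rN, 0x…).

FIX = (r1, 0x33)

0: ✓ CMP  NZCV=1000
1: · MOVVS
2: ✓ SUBNE  r3←0xb6
3: · MOVGE
4: ✓ CMP  NZCV=1010
5: · ADDPL
6: · MOVVS
7: ✓ CMP  NZCV=0010
8: · ADDMI
9: ✓ MOVCS  r1←0x33
10: · ADDVS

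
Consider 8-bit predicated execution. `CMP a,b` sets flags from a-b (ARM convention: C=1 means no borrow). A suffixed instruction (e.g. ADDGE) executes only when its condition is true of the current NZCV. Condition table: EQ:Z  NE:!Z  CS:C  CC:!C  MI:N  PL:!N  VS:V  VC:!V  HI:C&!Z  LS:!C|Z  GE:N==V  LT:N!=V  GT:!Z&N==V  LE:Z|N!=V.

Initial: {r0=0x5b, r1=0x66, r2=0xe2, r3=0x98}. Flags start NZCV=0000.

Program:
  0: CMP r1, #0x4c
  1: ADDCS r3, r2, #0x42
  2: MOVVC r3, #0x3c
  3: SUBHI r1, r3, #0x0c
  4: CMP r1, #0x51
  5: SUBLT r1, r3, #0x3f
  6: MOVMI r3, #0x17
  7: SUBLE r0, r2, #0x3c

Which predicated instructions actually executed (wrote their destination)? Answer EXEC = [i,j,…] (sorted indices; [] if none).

[0] flags=0010 → (cmp)
[1] flags=0010 CS?T → r3=0x24
[2] flags=0010 VC?T → r3=0x3c
[3] flags=0010 HI?T → r1=0x30
[4] flags=1000 → (cmp)
[5] flags=1000 LT?T → r1=0xfd
[6] flags=1000 MI?T → r3=0x17
[7] flags=1000 LE?T → r0=0xa6

EXEC = [1,2,3,5,6,7]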